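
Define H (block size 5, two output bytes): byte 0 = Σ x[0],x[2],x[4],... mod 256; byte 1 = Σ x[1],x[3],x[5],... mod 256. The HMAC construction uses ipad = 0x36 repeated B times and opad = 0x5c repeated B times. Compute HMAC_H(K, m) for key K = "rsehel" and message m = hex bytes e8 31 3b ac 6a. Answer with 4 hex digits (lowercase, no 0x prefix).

4cca

Key "rsehel" = 72 73 65 68 65 6c is 6 bytes > B = 5, so hash it first: H(key) = 3c 47, then zero-pad to 5 bytes: K' = 3c 47 00 00 00.
K' ⊕ ipad = 0a 71 36 36 36.  K' ⊕ opad = 60 1b 5c 5c 5c.
Inner input = (K'⊕ipad) ∥ m = 0a 71 36 36 36 ∥ e8 31 3b ac 6a.
Inner hash: even-index sum = 339 mod 256 = 83; odd-index sum = 564 mod 256 = 52 → 53 34.
Outer input = (K'⊕opad) ∥ inner = 60 1b 5c 5c 5c ∥ 53 34.
Outer hash (tag): even-index sum = 332 mod 256 = 76; odd-index sum = 202 mod 256 = 202 → 4c ca.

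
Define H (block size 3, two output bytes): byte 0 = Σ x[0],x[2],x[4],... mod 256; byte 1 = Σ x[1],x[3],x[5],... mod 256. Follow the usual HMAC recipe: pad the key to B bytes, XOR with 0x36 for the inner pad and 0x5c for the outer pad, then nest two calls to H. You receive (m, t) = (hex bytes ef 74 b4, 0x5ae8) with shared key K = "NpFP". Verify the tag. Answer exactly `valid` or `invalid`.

Key "NpFP" = 4e 70 46 50 is 4 bytes > B = 3, so hash it first: H(key) = 94 c0, then zero-pad to 3 bytes: K' = 94 c0 00.
K' ⊕ ipad = a2 f6 36; K' ⊕ opad = c8 9c 5c.
Inner hash: even-index sum = 332 mod 256 = 76; odd-index sum = 665 mod 256 = 153 → 4c 99.
Outer hash (recomputed tag): even-index sum = 445 mod 256 = 189; odd-index sum = 232 mod 256 = 232 → bd e8.
Recomputed tag = bde8; claimed = 5ae8 → mismatch.

invalid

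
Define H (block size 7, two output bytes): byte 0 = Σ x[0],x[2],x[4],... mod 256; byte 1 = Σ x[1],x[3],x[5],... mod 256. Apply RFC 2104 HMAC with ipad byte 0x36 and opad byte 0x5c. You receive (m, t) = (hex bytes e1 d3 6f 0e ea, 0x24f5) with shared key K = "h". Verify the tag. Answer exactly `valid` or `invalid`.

Key "h" = 68 is 1 byte ≤ B = 7; zero-pad to 7 bytes: K' = 68 00 00 00 00 00 00.
K' ⊕ ipad = 5e 36 36 36 36 36 36; K' ⊕ opad = 34 5c 5c 5c 5c 5c 5c.
Inner hash: even-index sum = 481 mod 256 = 225; odd-index sum = 732 mod 256 = 220 → e1 dc.
Outer hash (recomputed tag): even-index sum = 548 mod 256 = 36; odd-index sum = 501 mod 256 = 245 → 24 f5.
Recomputed tag = 24f5; claimed = 24f5 → match.

valid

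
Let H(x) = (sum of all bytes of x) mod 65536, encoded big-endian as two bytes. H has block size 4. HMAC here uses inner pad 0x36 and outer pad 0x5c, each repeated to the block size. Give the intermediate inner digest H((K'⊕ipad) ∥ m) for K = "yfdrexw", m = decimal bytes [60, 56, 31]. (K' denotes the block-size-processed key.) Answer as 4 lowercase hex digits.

Key "yfdrexw" = 79 66 64 72 65 78 77 is 7 bytes > B = 4, so hash it first: H(key) = 03 09, then zero-pad to 4 bytes: K' = 03 09 00 00.
K' ⊕ ipad = 35 3f 36 36.
Inner input = 35 3f 36 36 ∥ 3c 38 1f.
Inner hash: sum = 53+63+54+54+60+56+31 = 371 → 01 73.

0173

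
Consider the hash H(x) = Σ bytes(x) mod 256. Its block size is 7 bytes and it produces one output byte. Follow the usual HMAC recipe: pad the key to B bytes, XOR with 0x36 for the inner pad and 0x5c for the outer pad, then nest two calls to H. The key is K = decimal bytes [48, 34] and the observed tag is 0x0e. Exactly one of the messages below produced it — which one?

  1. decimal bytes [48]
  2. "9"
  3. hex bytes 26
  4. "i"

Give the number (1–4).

Key decimal bytes [48, 34] = 30 22 is 2 bytes ≤ B = 7; zero-pad to 7 bytes: K' = 30 22 00 00 00 00 00.
K' ⊕ ipad = 06 14 36 36 36 36 36; K' ⊕ opad = 6c 7e 5c 5c 5c 5c 5c.
m1: inner = H(06 14 36 36 36 36 36 30) = 58; tag = H(6c 7e 5c 5c 5c 5c 5c 58) = 0e ← matches
m2: inner = H(06 14 36 36 36 36 36 39) = 61; tag = H(6c 7e 5c 5c 5c 5c 5c 61) = 17
m3: inner = H(06 14 36 36 36 36 36 26) = 4e; tag = H(6c 7e 5c 5c 5c 5c 5c 4e) = 04
m4: inner = H(06 14 36 36 36 36 36 69) = 91; tag = H(6c 7e 5c 5c 5c 5c 5c 91) = 47

1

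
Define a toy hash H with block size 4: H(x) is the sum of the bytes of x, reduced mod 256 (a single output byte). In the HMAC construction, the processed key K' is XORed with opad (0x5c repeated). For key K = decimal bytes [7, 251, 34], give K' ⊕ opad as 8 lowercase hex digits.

5ba77e5c

Key decimal bytes [7, 251, 34] = 07 fb 22 is 3 bytes ≤ B = 4; zero-pad to 4 bytes: K' = 07 fb 22 00.
XOR each byte with 0x5c: 07⊕5c=5b, fb⊕5c=a7, 22⊕5c=7e, 00⊕5c=5c.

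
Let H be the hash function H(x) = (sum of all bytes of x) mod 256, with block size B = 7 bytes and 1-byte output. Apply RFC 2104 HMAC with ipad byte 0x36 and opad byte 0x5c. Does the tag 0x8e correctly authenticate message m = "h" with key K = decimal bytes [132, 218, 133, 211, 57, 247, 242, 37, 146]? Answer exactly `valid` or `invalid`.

invalid

Key decimal bytes [132, 218, 133, 211, 57, 247, 242, 37, 146] = 84 da 85 d3 39 f7 f2 25 92 is 9 bytes > B = 7, so hash it first: H(key) = 8f, then zero-pad to 7 bytes: K' = 8f 00 00 00 00 00 00.
K' ⊕ ipad = b9 36 36 36 36 36 36; K' ⊕ opad = d3 5c 5c 5c 5c 5c 5c.
Inner hash: sum = 185+54+54+54+54+54+54+104 = 613; mod 256 = 101 → 65.
Outer hash (recomputed tag): sum = 211+92+92+92+92+92+92+101 = 864; mod 256 = 96 → 60.
Recomputed tag = 60; claimed = 8e → mismatch.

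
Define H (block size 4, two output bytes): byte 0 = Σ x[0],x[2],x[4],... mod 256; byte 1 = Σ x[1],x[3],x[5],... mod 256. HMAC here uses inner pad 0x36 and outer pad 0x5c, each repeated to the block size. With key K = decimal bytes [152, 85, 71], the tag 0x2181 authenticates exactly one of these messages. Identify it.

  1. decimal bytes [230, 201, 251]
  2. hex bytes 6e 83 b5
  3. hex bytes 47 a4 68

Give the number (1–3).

2

Key decimal bytes [152, 85, 71] = 98 55 47 is 3 bytes ≤ B = 4; zero-pad to 4 bytes: K' = 98 55 47 00.
K' ⊕ ipad = ae 63 71 36; K' ⊕ opad = c4 09 1b 5c.
m1: inner = H(ae 63 71 36 e6 c9 fb) = 00 62; tag = H(c4 09 1b 5c 00 62) = dfc7
m2: inner = H(ae 63 71 36 6e 83 b5) = 42 1c; tag = H(c4 09 1b 5c 42 1c) = 2181 ← matches
m3: inner = H(ae 63 71 36 47 a4 68) = ce 3d; tag = H(c4 09 1b 5c ce 3d) = ada2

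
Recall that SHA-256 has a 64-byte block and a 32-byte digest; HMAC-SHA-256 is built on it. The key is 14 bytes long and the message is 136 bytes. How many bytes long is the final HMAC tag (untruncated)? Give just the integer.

32

The tag is one SHA-256 digest: 32 bytes.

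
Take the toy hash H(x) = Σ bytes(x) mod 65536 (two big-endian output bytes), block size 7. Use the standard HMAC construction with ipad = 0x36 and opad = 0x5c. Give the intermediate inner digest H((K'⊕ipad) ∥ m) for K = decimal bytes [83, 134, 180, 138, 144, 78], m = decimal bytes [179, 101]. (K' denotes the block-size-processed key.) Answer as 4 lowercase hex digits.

04bf

Key decimal bytes [83, 134, 180, 138, 144, 78] = 53 86 b4 8a 90 4e is 6 bytes ≤ B = 7; zero-pad to 7 bytes: K' = 53 86 b4 8a 90 4e 00.
K' ⊕ ipad = 65 b0 82 bc a6 78 36.
Inner input = 65 b0 82 bc a6 78 36 ∥ b3 65.
Inner hash: sum = 101+176+130+188+166+120+54+179+101 = 1215 → 04 bf.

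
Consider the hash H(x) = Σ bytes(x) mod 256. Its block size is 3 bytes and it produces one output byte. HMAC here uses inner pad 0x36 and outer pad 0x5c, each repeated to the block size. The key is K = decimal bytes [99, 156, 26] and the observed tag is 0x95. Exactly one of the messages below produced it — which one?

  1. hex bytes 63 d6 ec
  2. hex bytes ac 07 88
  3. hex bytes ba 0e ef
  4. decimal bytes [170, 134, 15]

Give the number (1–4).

1

Key decimal bytes [99, 156, 26] = 63 9c 1a is exactly B = 3 bytes: K' = 63 9c 1a.
K' ⊕ ipad = 55 aa 2c; K' ⊕ opad = 3f c0 46.
m1: inner = H(55 aa 2c 63 d6 ec) = 50; tag = H(3f c0 46 50) = 95 ← matches
m2: inner = H(55 aa 2c ac 07 88) = 66; tag = H(3f c0 46 66) = ab
m3: inner = H(55 aa 2c ba 0e ef) = e2; tag = H(3f c0 46 e2) = 27
m4: inner = H(55 aa 2c aa 86 0f) = 6a; tag = H(3f c0 46 6a) = af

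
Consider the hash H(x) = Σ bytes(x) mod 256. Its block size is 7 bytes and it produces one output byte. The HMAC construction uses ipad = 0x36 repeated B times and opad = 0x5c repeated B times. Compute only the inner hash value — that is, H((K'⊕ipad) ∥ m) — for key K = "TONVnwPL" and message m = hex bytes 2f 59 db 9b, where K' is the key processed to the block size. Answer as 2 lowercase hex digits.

Key "TONVnwPL" = 54 4f 4e 56 6e 77 50 4c is 8 bytes > B = 7, so hash it first: H(key) = c8, then zero-pad to 7 bytes: K' = c8 00 00 00 00 00 00.
K' ⊕ ipad = fe 36 36 36 36 36 36.
Inner input = fe 36 36 36 36 36 36 ∥ 2f 59 db 9b.
Inner hash: sum = 254+54+54+54+54+54+54+47+89+219+155 = 1088; mod 256 = 64 → 40.

40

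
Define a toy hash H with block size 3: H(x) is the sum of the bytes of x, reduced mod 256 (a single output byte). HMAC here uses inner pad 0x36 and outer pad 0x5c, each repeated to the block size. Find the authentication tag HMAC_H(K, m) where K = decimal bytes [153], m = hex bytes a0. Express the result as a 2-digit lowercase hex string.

38

Key decimal bytes [153] = 99 is 1 byte ≤ B = 3; zero-pad to 3 bytes: K' = 99 00 00.
K' ⊕ ipad = af 36 36.  K' ⊕ opad = c5 5c 5c.
Inner input = (K'⊕ipad) ∥ m = af 36 36 ∥ a0.
Inner hash: sum = 175+54+54+160 = 443; mod 256 = 187 → bb.
Outer input = (K'⊕opad) ∥ inner = c5 5c 5c ∥ bb.
Outer hash (tag): sum = 197+92+92+187 = 568; mod 256 = 56 → 38.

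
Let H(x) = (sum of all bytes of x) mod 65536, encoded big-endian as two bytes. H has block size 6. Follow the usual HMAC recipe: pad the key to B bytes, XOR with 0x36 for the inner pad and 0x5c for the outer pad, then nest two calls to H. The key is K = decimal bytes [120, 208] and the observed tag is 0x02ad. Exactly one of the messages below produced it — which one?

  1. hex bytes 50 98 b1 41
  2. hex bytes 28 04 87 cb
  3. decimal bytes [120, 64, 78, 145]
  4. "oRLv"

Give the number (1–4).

2

Key decimal bytes [120, 208] = 78 d0 is 2 bytes ≤ B = 6; zero-pad to 6 bytes: K' = 78 d0 00 00 00 00.
K' ⊕ ipad = 4e e6 36 36 36 36; K' ⊕ opad = 24 8c 5c 5c 5c 5c.
m1: inner = H(4e e6 36 36 36 36 50 98 b1 41) = 03 e6; tag = H(24 8c 5c 5c 5c 5c 03 e6) = 0309
m2: inner = H(4e e6 36 36 36 36 28 04 87 cb) = 03 8a; tag = H(24 8c 5c 5c 5c 5c 03 8a) = 02ad ← matches
m3: inner = H(4e e6 36 36 36 36 78 40 4e 91) = 03 a3; tag = H(24 8c 5c 5c 5c 5c 03 a3) = 02c6
m4: inner = H(4e e6 36 36 36 36 6f 52 4c 76) = 03 8f; tag = H(24 8c 5c 5c 5c 5c 03 8f) = 02b2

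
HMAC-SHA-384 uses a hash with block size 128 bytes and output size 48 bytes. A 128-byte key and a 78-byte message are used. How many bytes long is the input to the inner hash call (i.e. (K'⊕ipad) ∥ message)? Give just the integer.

206

Key is 128 ≤ 128 bytes, zero-padded: |K'| = 128.
Inner input = (K'⊕ipad) ∥ m → 128 + 78 = 206 bytes.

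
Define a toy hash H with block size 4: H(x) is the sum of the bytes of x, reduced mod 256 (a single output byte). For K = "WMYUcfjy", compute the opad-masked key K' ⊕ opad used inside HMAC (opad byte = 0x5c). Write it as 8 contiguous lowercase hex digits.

Key "WMYUcfjy" = 57 4d 59 55 63 66 6a 79 is 8 bytes > B = 4, so hash it first: H(key) = fe, then zero-pad to 4 bytes: K' = fe 00 00 00.
XOR each byte with 0x5c: fe⊕5c=a2, 00⊕5c=5c, 00⊕5c=5c, 00⊕5c=5c.

a25c5c5c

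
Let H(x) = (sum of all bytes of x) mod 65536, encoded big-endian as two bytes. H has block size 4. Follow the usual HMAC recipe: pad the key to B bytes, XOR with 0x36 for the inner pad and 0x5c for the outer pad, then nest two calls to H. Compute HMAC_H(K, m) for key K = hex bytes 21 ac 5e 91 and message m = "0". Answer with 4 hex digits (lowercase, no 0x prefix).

032d

Key hex bytes 21 ac 5e 91 is exactly B = 4 bytes: K' = 21 ac 5e 91.
K' ⊕ ipad = 17 9a 68 a7.  K' ⊕ opad = 7d f0 02 cd.
Inner input = (K'⊕ipad) ∥ m = 17 9a 68 a7 ∥ 30.
Inner hash: sum = 23+154+104+167+48 = 496 → 01 f0.
Outer input = (K'⊕opad) ∥ inner = 7d f0 02 cd ∥ 01 f0.
Outer hash (tag): sum = 125+240+2+205+1+240 = 813 → 03 2d.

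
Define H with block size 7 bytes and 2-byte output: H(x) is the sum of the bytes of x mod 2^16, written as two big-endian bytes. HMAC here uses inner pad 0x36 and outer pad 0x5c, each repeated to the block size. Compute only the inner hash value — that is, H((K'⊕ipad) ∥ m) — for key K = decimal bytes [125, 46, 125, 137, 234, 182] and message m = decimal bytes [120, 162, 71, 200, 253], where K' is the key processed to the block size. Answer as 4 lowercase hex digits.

0625

Key decimal bytes [125, 46, 125, 137, 234, 182] = 7d 2e 7d 89 ea b6 is 6 bytes ≤ B = 7; zero-pad to 7 bytes: K' = 7d 2e 7d 89 ea b6 00.
K' ⊕ ipad = 4b 18 4b bf dc 80 36.
Inner input = 4b 18 4b bf dc 80 36 ∥ 78 a2 47 c8 fd.
Inner hash: sum = 75+24+75+191+220+128+54+120+162+71+200+253 = 1573 → 06 25.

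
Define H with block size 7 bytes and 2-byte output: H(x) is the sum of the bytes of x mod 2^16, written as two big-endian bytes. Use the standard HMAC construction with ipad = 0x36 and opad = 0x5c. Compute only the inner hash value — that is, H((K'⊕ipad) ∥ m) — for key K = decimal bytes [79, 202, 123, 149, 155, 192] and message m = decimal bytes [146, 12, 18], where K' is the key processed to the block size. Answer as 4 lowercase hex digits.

04ee

Key decimal bytes [79, 202, 123, 149, 155, 192] = 4f ca 7b 95 9b c0 is 6 bytes ≤ B = 7; zero-pad to 7 bytes: K' = 4f ca 7b 95 9b c0 00.
K' ⊕ ipad = 79 fc 4d a3 ad f6 36.
Inner input = 79 fc 4d a3 ad f6 36 ∥ 92 0c 12.
Inner hash: sum = 121+252+77+163+173+246+54+146+12+18 = 1262 → 04 ee.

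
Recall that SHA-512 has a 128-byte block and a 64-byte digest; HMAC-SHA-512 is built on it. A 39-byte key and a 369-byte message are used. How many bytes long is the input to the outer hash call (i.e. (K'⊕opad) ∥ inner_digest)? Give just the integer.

192

Key is 39 ≤ 128 bytes, zero-padded: |K'| = 128.
Outer input = (K'⊕opad) ∥ H(inner) → 128 + 64 = 192 bytes.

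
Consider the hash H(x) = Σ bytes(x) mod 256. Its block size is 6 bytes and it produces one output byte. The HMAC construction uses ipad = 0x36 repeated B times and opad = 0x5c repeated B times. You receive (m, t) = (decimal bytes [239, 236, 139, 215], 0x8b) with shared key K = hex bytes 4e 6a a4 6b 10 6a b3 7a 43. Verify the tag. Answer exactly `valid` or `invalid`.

valid

Key hex bytes 4e 6a a4 6b 10 6a b3 7a 43 is 9 bytes > B = 6, so hash it first: H(key) = b1, then zero-pad to 6 bytes: K' = b1 00 00 00 00 00.
K' ⊕ ipad = 87 36 36 36 36 36; K' ⊕ opad = ed 5c 5c 5c 5c 5c.
Inner hash: sum = 135+54+54+54+54+54+239+236+139+215 = 1234; mod 256 = 210 → d2.
Outer hash (recomputed tag): sum = 237+92+92+92+92+92+210 = 907; mod 256 = 139 → 8b.
Recomputed tag = 8b; claimed = 8b → match.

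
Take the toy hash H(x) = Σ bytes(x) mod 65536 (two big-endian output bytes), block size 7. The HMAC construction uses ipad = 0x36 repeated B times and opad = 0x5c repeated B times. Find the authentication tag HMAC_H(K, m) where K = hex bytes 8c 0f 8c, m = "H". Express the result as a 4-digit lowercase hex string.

Key hex bytes 8c 0f 8c is 3 bytes ≤ B = 7; zero-pad to 7 bytes: K' = 8c 0f 8c 00 00 00 00.
K' ⊕ ipad = ba 39 ba 36 36 36 36.  K' ⊕ opad = d0 53 d0 5c 5c 5c 5c.
Inner input = (K'⊕ipad) ∥ m = ba 39 ba 36 36 36 36 ∥ 48.
Inner hash: sum = 186+57+186+54+54+54+54+72 = 717 → 02 cd.
Outer input = (K'⊕opad) ∥ inner = d0 53 d0 5c 5c 5c 5c ∥ 02 cd.
Outer hash (tag): sum = 208+83+208+92+92+92+92+2+205 = 1074 → 04 32.

0432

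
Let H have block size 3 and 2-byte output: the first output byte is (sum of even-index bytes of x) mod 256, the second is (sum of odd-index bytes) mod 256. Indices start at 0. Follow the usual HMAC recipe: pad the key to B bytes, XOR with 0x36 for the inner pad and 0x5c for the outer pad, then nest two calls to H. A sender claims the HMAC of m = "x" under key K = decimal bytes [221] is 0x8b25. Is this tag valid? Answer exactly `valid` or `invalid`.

Key decimal bytes [221] = dd is 1 byte ≤ B = 3; zero-pad to 3 bytes: K' = dd 00 00.
K' ⊕ ipad = eb 36 36; K' ⊕ opad = 81 5c 5c.
Inner hash: even-index sum = 289 mod 256 = 33; odd-index sum = 174 mod 256 = 174 → 21 ae.
Outer hash (recomputed tag): even-index sum = 395 mod 256 = 139; odd-index sum = 125 mod 256 = 125 → 8b 7d.
Recomputed tag = 8b7d; claimed = 8b25 → mismatch.

invalid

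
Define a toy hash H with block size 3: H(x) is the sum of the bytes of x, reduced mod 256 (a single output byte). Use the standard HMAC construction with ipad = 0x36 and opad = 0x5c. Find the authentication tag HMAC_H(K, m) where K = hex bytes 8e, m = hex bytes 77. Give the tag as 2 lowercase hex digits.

Key hex bytes 8e is 1 byte ≤ B = 3; zero-pad to 3 bytes: K' = 8e 00 00.
K' ⊕ ipad = b8 36 36.  K' ⊕ opad = d2 5c 5c.
Inner input = (K'⊕ipad) ∥ m = b8 36 36 ∥ 77.
Inner hash: sum = 184+54+54+119 = 411; mod 256 = 155 → 9b.
Outer input = (K'⊕opad) ∥ inner = d2 5c 5c ∥ 9b.
Outer hash (tag): sum = 210+92+92+155 = 549; mod 256 = 37 → 25.

25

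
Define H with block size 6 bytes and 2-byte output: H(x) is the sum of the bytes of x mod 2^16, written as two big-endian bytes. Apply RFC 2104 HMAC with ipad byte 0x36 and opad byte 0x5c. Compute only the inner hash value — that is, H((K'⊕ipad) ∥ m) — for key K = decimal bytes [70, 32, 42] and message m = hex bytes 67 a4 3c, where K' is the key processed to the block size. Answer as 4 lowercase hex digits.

028b

Key decimal bytes [70, 32, 42] = 46 20 2a is 3 bytes ≤ B = 6; zero-pad to 6 bytes: K' = 46 20 2a 00 00 00.
K' ⊕ ipad = 70 16 1c 36 36 36.
Inner input = 70 16 1c 36 36 36 ∥ 67 a4 3c.
Inner hash: sum = 112+22+28+54+54+54+103+164+60 = 651 → 02 8b.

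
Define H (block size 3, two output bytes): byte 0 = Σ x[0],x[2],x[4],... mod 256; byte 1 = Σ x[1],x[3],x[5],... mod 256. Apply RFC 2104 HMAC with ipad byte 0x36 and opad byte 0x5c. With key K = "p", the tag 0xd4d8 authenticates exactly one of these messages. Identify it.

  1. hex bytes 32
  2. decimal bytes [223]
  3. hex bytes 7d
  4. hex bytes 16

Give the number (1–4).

4

Key "p" = 70 is 1 byte ≤ B = 3; zero-pad to 3 bytes: K' = 70 00 00.
K' ⊕ ipad = 46 36 36; K' ⊕ opad = 2c 5c 5c.
m1: inner = H(46 36 36 32) = 7c 68; tag = H(2c 5c 5c 7c 68) = f0d8
m2: inner = H(46 36 36 df) = 7c 15; tag = H(2c 5c 5c 7c 15) = 9dd8
m3: inner = H(46 36 36 7d) = 7c b3; tag = H(2c 5c 5c 7c b3) = 3bd8
m4: inner = H(46 36 36 16) = 7c 4c; tag = H(2c 5c 5c 7c 4c) = d4d8 ← matches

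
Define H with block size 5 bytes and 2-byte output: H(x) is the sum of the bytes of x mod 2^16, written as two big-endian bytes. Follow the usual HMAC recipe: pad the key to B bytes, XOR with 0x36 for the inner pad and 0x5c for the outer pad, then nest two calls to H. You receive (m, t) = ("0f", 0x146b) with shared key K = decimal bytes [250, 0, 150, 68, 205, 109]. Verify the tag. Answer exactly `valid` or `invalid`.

invalid

Key decimal bytes [250, 0, 150, 68, 205, 109] = fa 00 96 44 cd 6d is 6 bytes > B = 5, so hash it first: H(key) = 03 0e, then zero-pad to 5 bytes: K' = 03 0e 00 00 00.
K' ⊕ ipad = 35 38 36 36 36; K' ⊕ opad = 5f 52 5c 5c 5c.
Inner hash: sum = 53+56+54+54+54+48+102 = 421 → 01 a5.
Outer hash (recomputed tag): sum = 95+82+92+92+92+1+165 = 619 → 02 6b.
Recomputed tag = 026b; claimed = 146b → mismatch.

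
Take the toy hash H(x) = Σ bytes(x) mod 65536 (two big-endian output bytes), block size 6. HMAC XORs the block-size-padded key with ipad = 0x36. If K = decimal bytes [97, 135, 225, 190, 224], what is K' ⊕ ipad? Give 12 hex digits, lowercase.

57b1d788d636

Key decimal bytes [97, 135, 225, 190, 224] = 61 87 e1 be e0 is 5 bytes ≤ B = 6; zero-pad to 6 bytes: K' = 61 87 e1 be e0 00.
XOR each byte with 0x36: 61⊕36=57, 87⊕36=b1, e1⊕36=d7, be⊕36=88, e0⊕36=d6, 00⊕36=36.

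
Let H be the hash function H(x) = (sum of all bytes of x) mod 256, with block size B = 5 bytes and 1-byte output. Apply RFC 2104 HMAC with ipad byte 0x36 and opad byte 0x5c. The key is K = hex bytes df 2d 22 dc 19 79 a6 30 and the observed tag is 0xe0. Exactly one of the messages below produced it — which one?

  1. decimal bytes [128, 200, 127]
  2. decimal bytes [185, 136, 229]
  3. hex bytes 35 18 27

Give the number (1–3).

Key hex bytes df 2d 22 dc 19 79 a6 30 is 8 bytes > B = 5, so hash it first: H(key) = 72, then zero-pad to 5 bytes: K' = 72 00 00 00 00.
K' ⊕ ipad = 44 36 36 36 36; K' ⊕ opad = 2e 5c 5c 5c 5c.
m1: inner = H(44 36 36 36 36 80 c8 7f) = e3; tag = H(2e 5c 5c 5c 5c e3) = 81
m2: inner = H(44 36 36 36 36 b9 88 e5) = 42; tag = H(2e 5c 5c 5c 5c 42) = e0 ← matches
m3: inner = H(44 36 36 36 36 35 18 27) = 90; tag = H(2e 5c 5c 5c 5c 90) = 2e

2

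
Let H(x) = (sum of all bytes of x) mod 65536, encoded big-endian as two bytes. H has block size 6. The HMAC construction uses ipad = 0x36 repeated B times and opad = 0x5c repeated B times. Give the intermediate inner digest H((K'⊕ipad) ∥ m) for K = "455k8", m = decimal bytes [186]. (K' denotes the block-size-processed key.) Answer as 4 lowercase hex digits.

0163

Key "455k8" = 34 35 35 6b 38 is 5 bytes ≤ B = 6; zero-pad to 6 bytes: K' = 34 35 35 6b 38 00.
K' ⊕ ipad = 02 03 03 5d 0e 36.
Inner input = 02 03 03 5d 0e 36 ∥ ba.
Inner hash: sum = 2+3+3+93+14+54+186 = 355 → 01 63.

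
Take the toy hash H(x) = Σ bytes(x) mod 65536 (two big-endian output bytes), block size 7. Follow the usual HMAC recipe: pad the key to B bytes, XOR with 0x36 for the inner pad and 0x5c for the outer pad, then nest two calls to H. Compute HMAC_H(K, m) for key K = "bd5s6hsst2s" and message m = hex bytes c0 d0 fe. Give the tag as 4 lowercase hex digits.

Key "bd5s6hsst2s" = 62 64 35 73 36 68 73 73 74 32 73 is 11 bytes > B = 7, so hash it first: H(key) = 04 0b, then zero-pad to 7 bytes: K' = 04 0b 00 00 00 00 00.
K' ⊕ ipad = 32 3d 36 36 36 36 36.  K' ⊕ opad = 58 57 5c 5c 5c 5c 5c.
Inner input = (K'⊕ipad) ∥ m = 32 3d 36 36 36 36 36 ∥ c0 d0 fe.
Inner hash: sum = 50+61+54+54+54+54+54+192+208+254 = 1035 → 04 0b.
Outer input = (K'⊕opad) ∥ inner = 58 57 5c 5c 5c 5c 5c ∥ 04 0b.
Outer hash (tag): sum = 88+87+92+92+92+92+92+4+11 = 650 → 02 8a.

028a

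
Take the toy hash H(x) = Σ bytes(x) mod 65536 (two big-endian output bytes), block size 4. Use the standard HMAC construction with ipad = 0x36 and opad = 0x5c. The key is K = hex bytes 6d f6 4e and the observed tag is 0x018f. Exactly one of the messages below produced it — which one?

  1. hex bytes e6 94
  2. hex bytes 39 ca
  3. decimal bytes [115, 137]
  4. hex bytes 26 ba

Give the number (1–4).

1

Key hex bytes 6d f6 4e is 3 bytes ≤ B = 4; zero-pad to 4 bytes: K' = 6d f6 4e 00.
K' ⊕ ipad = 5b c0 78 36; K' ⊕ opad = 31 aa 12 5c.
m1: inner = H(5b c0 78 36 e6 94) = 03 43; tag = H(31 aa 12 5c 03 43) = 018f ← matches
m2: inner = H(5b c0 78 36 39 ca) = 02 cc; tag = H(31 aa 12 5c 02 cc) = 0217
m3: inner = H(5b c0 78 36 73 89) = 02 c5; tag = H(31 aa 12 5c 02 c5) = 0210
m4: inner = H(5b c0 78 36 26 ba) = 02 a9; tag = H(31 aa 12 5c 02 a9) = 01f4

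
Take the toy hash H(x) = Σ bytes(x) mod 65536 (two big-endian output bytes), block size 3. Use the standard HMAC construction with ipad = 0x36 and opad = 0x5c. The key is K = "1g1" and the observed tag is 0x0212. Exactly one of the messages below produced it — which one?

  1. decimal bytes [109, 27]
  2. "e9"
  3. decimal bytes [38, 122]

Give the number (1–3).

Key "1g1" = 31 67 31 is exactly B = 3 bytes: K' = 31 67 31.
K' ⊕ ipad = 07 51 07; K' ⊕ opad = 6d 3b 6d.
m1: inner = H(07 51 07 6d 1b) = 00 e7; tag = H(6d 3b 6d 00 e7) = 01fc
m2: inner = H(07 51 07 65 39) = 00 fd; tag = H(6d 3b 6d 00 fd) = 0212 ← matches
m3: inner = H(07 51 07 26 7a) = 00 ff; tag = H(6d 3b 6d 00 ff) = 0214

2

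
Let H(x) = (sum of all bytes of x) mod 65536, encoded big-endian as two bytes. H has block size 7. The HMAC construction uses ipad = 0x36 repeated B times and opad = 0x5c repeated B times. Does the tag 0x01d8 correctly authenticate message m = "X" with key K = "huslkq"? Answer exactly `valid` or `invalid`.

invalid

Key "huslkq" = 68 75 73 6c 6b 71 is 6 bytes ≤ B = 7; zero-pad to 7 bytes: K' = 68 75 73 6c 6b 71 00.
K' ⊕ ipad = 5e 43 45 5a 5d 47 36; K' ⊕ opad = 34 29 2f 30 37 2d 5c.
Inner hash: sum = 94+67+69+90+93+71+54+88 = 626 → 02 72.
Outer hash (recomputed tag): sum = 52+41+47+48+55+45+92+2+114 = 496 → 01 f0.
Recomputed tag = 01f0; claimed = 01d8 → mismatch.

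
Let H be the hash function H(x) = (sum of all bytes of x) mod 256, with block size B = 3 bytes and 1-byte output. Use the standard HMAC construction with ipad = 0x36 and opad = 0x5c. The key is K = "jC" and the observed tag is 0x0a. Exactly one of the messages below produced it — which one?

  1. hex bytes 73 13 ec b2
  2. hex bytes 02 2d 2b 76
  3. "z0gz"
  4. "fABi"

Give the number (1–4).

4

Key "jC" = 6a 43 is 2 bytes ≤ B = 3; zero-pad to 3 bytes: K' = 6a 43 00.
K' ⊕ ipad = 5c 75 36; K' ⊕ opad = 36 1f 5c.
m1: inner = H(5c 75 36 73 13 ec b2) = 2b; tag = H(36 1f 5c 2b) = dc
m2: inner = H(5c 75 36 02 2d 2b 76) = d7; tag = H(36 1f 5c d7) = 88
m3: inner = H(5c 75 36 7a 30 67 7a) = 92; tag = H(36 1f 5c 92) = 43
m4: inner = H(5c 75 36 66 41 42 69) = 59; tag = H(36 1f 5c 59) = 0a ← matches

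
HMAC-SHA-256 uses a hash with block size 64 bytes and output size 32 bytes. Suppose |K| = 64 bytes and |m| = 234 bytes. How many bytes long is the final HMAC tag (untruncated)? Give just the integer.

The tag is one SHA-256 digest: 32 bytes.

32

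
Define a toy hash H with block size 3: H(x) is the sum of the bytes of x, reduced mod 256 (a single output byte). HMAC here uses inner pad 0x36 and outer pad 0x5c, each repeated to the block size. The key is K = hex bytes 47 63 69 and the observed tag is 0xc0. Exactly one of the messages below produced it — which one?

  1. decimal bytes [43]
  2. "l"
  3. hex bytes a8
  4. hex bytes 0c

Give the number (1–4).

4

Key hex bytes 47 63 69 is exactly B = 3 bytes: K' = 47 63 69.
K' ⊕ ipad = 71 55 5f; K' ⊕ opad = 1b 3f 35.
m1: inner = H(71 55 5f 2b) = 50; tag = H(1b 3f 35 50) = df
m2: inner = H(71 55 5f 6c) = 91; tag = H(1b 3f 35 91) = 20
m3: inner = H(71 55 5f a8) = cd; tag = H(1b 3f 35 cd) = 5c
m4: inner = H(71 55 5f 0c) = 31; tag = H(1b 3f 35 31) = c0 ← matches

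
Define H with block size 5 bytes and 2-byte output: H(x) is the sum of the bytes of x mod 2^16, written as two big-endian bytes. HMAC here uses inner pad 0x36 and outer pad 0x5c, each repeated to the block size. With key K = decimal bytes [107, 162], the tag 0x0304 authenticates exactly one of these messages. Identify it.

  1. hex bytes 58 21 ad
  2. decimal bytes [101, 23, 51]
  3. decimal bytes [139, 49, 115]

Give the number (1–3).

1

Key decimal bytes [107, 162] = 6b a2 is 2 bytes ≤ B = 5; zero-pad to 5 bytes: K' = 6b a2 00 00 00.
K' ⊕ ipad = 5d 94 36 36 36; K' ⊕ opad = 37 fe 5c 5c 5c.
m1: inner = H(5d 94 36 36 36 58 21 ad) = 02 b9; tag = H(37 fe 5c 5c 5c 02 b9) = 0304 ← matches
m2: inner = H(5d 94 36 36 36 65 17 33) = 02 42; tag = H(37 fe 5c 5c 5c 02 42) = 028d
m3: inner = H(5d 94 36 36 36 8b 31 73) = 02 c2; tag = H(37 fe 5c 5c 5c 02 c2) = 030d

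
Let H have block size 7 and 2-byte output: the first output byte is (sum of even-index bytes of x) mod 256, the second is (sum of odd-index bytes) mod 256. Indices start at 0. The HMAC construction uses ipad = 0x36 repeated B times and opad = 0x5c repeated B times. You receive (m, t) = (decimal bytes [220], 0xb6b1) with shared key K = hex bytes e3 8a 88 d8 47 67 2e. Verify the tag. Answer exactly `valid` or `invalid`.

Key hex bytes e3 8a 88 d8 47 67 2e is exactly B = 7 bytes: K' = e3 8a 88 d8 47 67 2e.
K' ⊕ ipad = d5 bc be ee 71 51 18; K' ⊕ opad = bf d6 d4 84 1b 3b 72.
Inner hash: even-index sum = 540 mod 256 = 28; odd-index sum = 727 mod 256 = 215 → 1c d7.
Outer hash (recomputed tag): even-index sum = 759 mod 256 = 247; odd-index sum = 433 mod 256 = 177 → f7 b1.
Recomputed tag = f7b1; claimed = b6b1 → mismatch.

invalid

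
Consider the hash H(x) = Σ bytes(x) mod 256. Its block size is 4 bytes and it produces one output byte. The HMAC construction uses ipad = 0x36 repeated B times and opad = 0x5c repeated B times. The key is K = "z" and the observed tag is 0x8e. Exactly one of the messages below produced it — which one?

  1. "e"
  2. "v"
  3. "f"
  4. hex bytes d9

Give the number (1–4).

Key "z" = 7a is 1 byte ≤ B = 4; zero-pad to 4 bytes: K' = 7a 00 00 00.
K' ⊕ ipad = 4c 36 36 36; K' ⊕ opad = 26 5c 5c 5c.
m1: inner = H(4c 36 36 36 65) = 53; tag = H(26 5c 5c 5c 53) = 8d
m2: inner = H(4c 36 36 36 76) = 64; tag = H(26 5c 5c 5c 64) = 9e
m3: inner = H(4c 36 36 36 66) = 54; tag = H(26 5c 5c 5c 54) = 8e ← matches
m4: inner = H(4c 36 36 36 d9) = c7; tag = H(26 5c 5c 5c c7) = 01

3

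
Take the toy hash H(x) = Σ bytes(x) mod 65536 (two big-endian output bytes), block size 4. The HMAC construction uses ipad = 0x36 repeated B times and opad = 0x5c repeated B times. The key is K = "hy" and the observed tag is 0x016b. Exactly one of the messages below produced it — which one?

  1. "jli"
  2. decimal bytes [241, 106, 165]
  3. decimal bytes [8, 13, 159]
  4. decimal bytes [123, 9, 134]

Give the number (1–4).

1

Key "hy" = 68 79 is 2 bytes ≤ B = 4; zero-pad to 4 bytes: K' = 68 79 00 00.
K' ⊕ ipad = 5e 4f 36 36; K' ⊕ opad = 34 25 5c 5c.
m1: inner = H(5e 4f 36 36 6a 6c 69) = 02 58; tag = H(34 25 5c 5c 02 58) = 016b ← matches
m2: inner = H(5e 4f 36 36 f1 6a a5) = 03 19; tag = H(34 25 5c 5c 03 19) = 012d
m3: inner = H(5e 4f 36 36 08 0d 9f) = 01 cd; tag = H(34 25 5c 5c 01 cd) = 01df
m4: inner = H(5e 4f 36 36 7b 09 86) = 02 23; tag = H(34 25 5c 5c 02 23) = 0136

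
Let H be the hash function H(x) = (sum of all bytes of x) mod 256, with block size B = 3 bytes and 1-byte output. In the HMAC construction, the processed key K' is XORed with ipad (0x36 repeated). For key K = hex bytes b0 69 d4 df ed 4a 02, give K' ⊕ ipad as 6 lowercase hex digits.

333636

Key hex bytes b0 69 d4 df ed 4a 02 is 7 bytes > B = 3, so hash it first: H(key) = 05, then zero-pad to 3 bytes: K' = 05 00 00.
XOR each byte with 0x36: 05⊕36=33, 00⊕36=36, 00⊕36=36.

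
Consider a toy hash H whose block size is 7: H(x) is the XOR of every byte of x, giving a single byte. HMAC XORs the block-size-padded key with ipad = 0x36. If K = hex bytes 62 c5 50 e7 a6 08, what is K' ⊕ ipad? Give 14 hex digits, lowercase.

54f366d1903e36

Key hex bytes 62 c5 50 e7 a6 08 is 6 bytes ≤ B = 7; zero-pad to 7 bytes: K' = 62 c5 50 e7 a6 08 00.
XOR each byte with 0x36: 62⊕36=54, c5⊕36=f3, 50⊕36=66, e7⊕36=d1, a6⊕36=90, 08⊕36=3e, 00⊕36=36.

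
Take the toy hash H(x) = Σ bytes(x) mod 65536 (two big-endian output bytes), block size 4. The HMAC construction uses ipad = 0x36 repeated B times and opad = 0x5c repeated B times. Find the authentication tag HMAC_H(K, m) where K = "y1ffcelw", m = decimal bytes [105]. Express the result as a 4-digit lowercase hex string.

Key "y1ffcelw" = 79 31 66 66 63 65 6c 77 is 8 bytes > B = 4, so hash it first: H(key) = 03 21, then zero-pad to 4 bytes: K' = 03 21 00 00.
K' ⊕ ipad = 35 17 36 36.  K' ⊕ opad = 5f 7d 5c 5c.
Inner input = (K'⊕ipad) ∥ m = 35 17 36 36 ∥ 69.
Inner hash: sum = 53+23+54+54+105 = 289 → 01 21.
Outer input = (K'⊕opad) ∥ inner = 5f 7d 5c 5c ∥ 01 21.
Outer hash (tag): sum = 95+125+92+92+1+33 = 438 → 01 b6.

01b6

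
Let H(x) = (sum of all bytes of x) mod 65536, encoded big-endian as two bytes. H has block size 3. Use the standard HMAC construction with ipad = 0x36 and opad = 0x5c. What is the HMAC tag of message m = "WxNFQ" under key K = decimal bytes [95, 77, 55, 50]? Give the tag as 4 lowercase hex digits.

0148

Key decimal bytes [95, 77, 55, 50] = 5f 4d 37 32 is 4 bytes > B = 3, so hash it first: H(key) = 01 15, then zero-pad to 3 bytes: K' = 01 15 00.
K' ⊕ ipad = 37 23 36.  K' ⊕ opad = 5d 49 5c.
Inner input = (K'⊕ipad) ∥ m = 37 23 36 ∥ 57 78 4e 46 51.
Inner hash: sum = 55+35+54+87+120+78+70+81 = 580 → 02 44.
Outer input = (K'⊕opad) ∥ inner = 5d 49 5c ∥ 02 44.
Outer hash (tag): sum = 93+73+92+2+68 = 328 → 01 48.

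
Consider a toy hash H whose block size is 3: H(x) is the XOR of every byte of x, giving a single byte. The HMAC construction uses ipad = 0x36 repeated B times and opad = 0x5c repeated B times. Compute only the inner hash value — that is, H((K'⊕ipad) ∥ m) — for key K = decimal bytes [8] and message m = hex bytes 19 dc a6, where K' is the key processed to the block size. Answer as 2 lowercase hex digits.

Key decimal bytes [8] = 08 is 1 byte ≤ B = 3; zero-pad to 3 bytes: K' = 08 00 00.
K' ⊕ ipad = 3e 36 36.
Inner input = 3e 36 36 ∥ 19 dc a6.
Inner hash: XOR 3e⊕36⊕36⊕19⊕dc⊕a6 = 5d.

5d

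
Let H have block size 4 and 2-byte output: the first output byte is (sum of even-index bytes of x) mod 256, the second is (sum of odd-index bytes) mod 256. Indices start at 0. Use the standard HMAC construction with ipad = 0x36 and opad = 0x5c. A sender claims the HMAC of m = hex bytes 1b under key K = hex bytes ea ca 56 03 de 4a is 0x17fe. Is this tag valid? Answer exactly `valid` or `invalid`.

valid

Key hex bytes ea ca 56 03 de 4a is 6 bytes > B = 4, so hash it first: H(key) = 1e 17, then zero-pad to 4 bytes: K' = 1e 17 00 00.
K' ⊕ ipad = 28 21 36 36; K' ⊕ opad = 42 4b 5c 5c.
Inner hash: even-index sum = 121 mod 256 = 121; odd-index sum = 87 mod 256 = 87 → 79 57.
Outer hash (recomputed tag): even-index sum = 279 mod 256 = 23; odd-index sum = 254 mod 256 = 254 → 17 fe.
Recomputed tag = 17fe; claimed = 17fe → match.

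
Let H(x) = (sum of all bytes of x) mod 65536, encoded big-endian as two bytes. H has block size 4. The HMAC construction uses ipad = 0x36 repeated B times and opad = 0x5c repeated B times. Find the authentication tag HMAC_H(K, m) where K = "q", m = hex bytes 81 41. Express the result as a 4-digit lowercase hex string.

01ed

Key "q" = 71 is 1 byte ≤ B = 4; zero-pad to 4 bytes: K' = 71 00 00 00.
K' ⊕ ipad = 47 36 36 36.  K' ⊕ opad = 2d 5c 5c 5c.
Inner input = (K'⊕ipad) ∥ m = 47 36 36 36 ∥ 81 41.
Inner hash: sum = 71+54+54+54+129+65 = 427 → 01 ab.
Outer input = (K'⊕opad) ∥ inner = 2d 5c 5c 5c ∥ 01 ab.
Outer hash (tag): sum = 45+92+92+92+1+171 = 493 → 01 ed.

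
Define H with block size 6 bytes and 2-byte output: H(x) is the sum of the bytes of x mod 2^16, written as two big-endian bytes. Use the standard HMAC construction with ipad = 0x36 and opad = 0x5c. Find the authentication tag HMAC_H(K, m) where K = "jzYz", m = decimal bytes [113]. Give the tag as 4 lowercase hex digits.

0181

Key "jzYz" = 6a 7a 59 7a is 4 bytes ≤ B = 6; zero-pad to 6 bytes: K' = 6a 7a 59 7a 00 00.
K' ⊕ ipad = 5c 4c 6f 4c 36 36.  K' ⊕ opad = 36 26 05 26 5c 5c.
Inner input = (K'⊕ipad) ∥ m = 5c 4c 6f 4c 36 36 ∥ 71.
Inner hash: sum = 92+76+111+76+54+54+113 = 576 → 02 40.
Outer input = (K'⊕opad) ∥ inner = 36 26 05 26 5c 5c ∥ 02 40.
Outer hash (tag): sum = 54+38+5+38+92+92+2+64 = 385 → 01 81.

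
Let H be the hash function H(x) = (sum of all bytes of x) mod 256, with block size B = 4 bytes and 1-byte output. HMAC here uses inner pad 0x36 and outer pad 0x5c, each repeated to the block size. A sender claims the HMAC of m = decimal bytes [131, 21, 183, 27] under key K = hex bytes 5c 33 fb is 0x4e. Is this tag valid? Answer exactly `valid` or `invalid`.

valid

Key hex bytes 5c 33 fb is 3 bytes ≤ B = 4; zero-pad to 4 bytes: K' = 5c 33 fb 00.
K' ⊕ ipad = 6a 05 cd 36; K' ⊕ opad = 00 6f a7 5c.
Inner hash: sum = 106+5+205+54+131+21+183+27 = 732; mod 256 = 220 → dc.
Outer hash (recomputed tag): sum = 0+111+167+92+220 = 590; mod 256 = 78 → 4e.
Recomputed tag = 4e; claimed = 4e → match.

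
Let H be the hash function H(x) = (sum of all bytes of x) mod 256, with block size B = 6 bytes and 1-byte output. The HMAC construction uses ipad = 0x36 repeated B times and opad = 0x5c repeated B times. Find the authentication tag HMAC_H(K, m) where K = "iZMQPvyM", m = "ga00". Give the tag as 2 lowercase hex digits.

8e

Key "iZMQPvyM" = 69 5a 4d 51 50 76 79 4d is 8 bytes > B = 6, so hash it first: H(key) = ed, then zero-pad to 6 bytes: K' = ed 00 00 00 00 00.
K' ⊕ ipad = db 36 36 36 36 36.  K' ⊕ opad = b1 5c 5c 5c 5c 5c.
Inner input = (K'⊕ipad) ∥ m = db 36 36 36 36 36 ∥ 67 61 30 30.
Inner hash: sum = 219+54+54+54+54+54+103+97+48+48 = 785; mod 256 = 17 → 11.
Outer input = (K'⊕opad) ∥ inner = b1 5c 5c 5c 5c 5c ∥ 11.
Outer hash (tag): sum = 177+92+92+92+92+92+17 = 654; mod 256 = 142 → 8e.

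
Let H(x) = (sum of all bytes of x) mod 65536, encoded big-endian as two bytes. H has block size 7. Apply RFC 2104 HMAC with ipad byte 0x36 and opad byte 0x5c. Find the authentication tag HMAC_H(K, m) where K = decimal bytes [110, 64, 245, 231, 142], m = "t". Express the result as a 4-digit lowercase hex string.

Key decimal bytes [110, 64, 245, 231, 142] = 6e 40 f5 e7 8e is 5 bytes ≤ B = 7; zero-pad to 7 bytes: K' = 6e 40 f5 e7 8e 00 00.
K' ⊕ ipad = 58 76 c3 d1 b8 36 36.  K' ⊕ opad = 32 1c a9 bb d2 5c 5c.
Inner input = (K'⊕ipad) ∥ m = 58 76 c3 d1 b8 36 36 ∥ 74.
Inner hash: sum = 88+118+195+209+184+54+54+116 = 1018 → 03 fa.
Outer input = (K'⊕opad) ∥ inner = 32 1c a9 bb d2 5c 5c ∥ 03 fa.
Outer hash (tag): sum = 50+28+169+187+210+92+92+3+250 = 1081 → 04 39.

0439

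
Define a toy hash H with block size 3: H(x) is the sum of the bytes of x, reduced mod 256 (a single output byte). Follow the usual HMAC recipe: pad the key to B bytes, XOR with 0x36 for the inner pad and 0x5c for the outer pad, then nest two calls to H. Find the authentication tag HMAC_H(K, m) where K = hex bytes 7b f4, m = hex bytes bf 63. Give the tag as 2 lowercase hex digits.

92

Key hex bytes 7b f4 is 2 bytes ≤ B = 3; zero-pad to 3 bytes: K' = 7b f4 00.
K' ⊕ ipad = 4d c2 36.  K' ⊕ opad = 27 a8 5c.
Inner input = (K'⊕ipad) ∥ m = 4d c2 36 ∥ bf 63.
Inner hash: sum = 77+194+54+191+99 = 615; mod 256 = 103 → 67.
Outer input = (K'⊕opad) ∥ inner = 27 a8 5c ∥ 67.
Outer hash (tag): sum = 39+168+92+103 = 402; mod 256 = 146 → 92.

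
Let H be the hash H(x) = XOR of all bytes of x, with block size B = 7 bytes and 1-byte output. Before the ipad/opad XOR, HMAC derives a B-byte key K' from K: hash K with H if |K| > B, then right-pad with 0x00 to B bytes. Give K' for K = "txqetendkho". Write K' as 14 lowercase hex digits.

|K| = 11 > B = 7, so first hash the key.
H(K): XOR 74⊕78⊕71⊕65⊕74⊕65⊕6e⊕64⊕6b⊕68⊕6f = 6f.
Zero-pad H(K) = 6f to 7 bytes: K' = 6f 00 00 00 00 00 00.

6f000000000000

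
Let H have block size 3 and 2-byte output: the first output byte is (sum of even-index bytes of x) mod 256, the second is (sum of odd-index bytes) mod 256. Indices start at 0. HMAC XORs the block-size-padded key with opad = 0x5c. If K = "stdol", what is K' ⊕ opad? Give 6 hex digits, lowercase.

Key "stdol" = 73 74 64 6f 6c is 5 bytes > B = 3, so hash it first: H(key) = 43 e3, then zero-pad to 3 bytes: K' = 43 e3 00.
XOR each byte with 0x5c: 43⊕5c=1f, e3⊕5c=bf, 00⊕5c=5c.

1fbf5c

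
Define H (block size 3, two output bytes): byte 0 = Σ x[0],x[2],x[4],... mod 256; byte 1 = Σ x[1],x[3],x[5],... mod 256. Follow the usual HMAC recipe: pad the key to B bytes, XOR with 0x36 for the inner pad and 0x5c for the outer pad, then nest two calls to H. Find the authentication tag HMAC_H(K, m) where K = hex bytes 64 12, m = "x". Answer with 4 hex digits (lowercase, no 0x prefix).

30d6

Key hex bytes 64 12 is 2 bytes ≤ B = 3; zero-pad to 3 bytes: K' = 64 12 00.
K' ⊕ ipad = 52 24 36.  K' ⊕ opad = 38 4e 5c.
Inner input = (K'⊕ipad) ∥ m = 52 24 36 ∥ 78.
Inner hash: even-index sum = 136 mod 256 = 136; odd-index sum = 156 mod 256 = 156 → 88 9c.
Outer input = (K'⊕opad) ∥ inner = 38 4e 5c ∥ 88 9c.
Outer hash (tag): even-index sum = 304 mod 256 = 48; odd-index sum = 214 mod 256 = 214 → 30 d6.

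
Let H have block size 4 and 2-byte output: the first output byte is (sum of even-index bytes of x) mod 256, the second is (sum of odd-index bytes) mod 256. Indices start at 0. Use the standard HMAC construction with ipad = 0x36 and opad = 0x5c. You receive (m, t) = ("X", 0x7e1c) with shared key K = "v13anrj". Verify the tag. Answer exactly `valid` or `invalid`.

valid

Key "v13anrj" = 76 31 33 61 6e 72 6a is 7 bytes > B = 4, so hash it first: H(key) = 81 04, then zero-pad to 4 bytes: K' = 81 04 00 00.
K' ⊕ ipad = b7 32 36 36; K' ⊕ opad = dd 58 5c 5c.
Inner hash: even-index sum = 325 mod 256 = 69; odd-index sum = 104 mod 256 = 104 → 45 68.
Outer hash (recomputed tag): even-index sum = 382 mod 256 = 126; odd-index sum = 284 mod 256 = 28 → 7e 1c.
Recomputed tag = 7e1c; claimed = 7e1c → match.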